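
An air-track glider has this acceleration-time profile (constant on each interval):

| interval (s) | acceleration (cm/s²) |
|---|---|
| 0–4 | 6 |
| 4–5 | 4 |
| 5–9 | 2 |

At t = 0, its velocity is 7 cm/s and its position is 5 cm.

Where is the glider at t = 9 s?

On each constant-a segment, Δv = aΔt and Δx = v₀Δt + ½aΔt²; chain segment to segment.
0–4 s: v starts 7 cm/s; Δx = 7·4 + ½·6·4² = 76 cm; v ends 31 cm/s.
4–5 s: v starts 31 cm/s; Δx = 31·1 + ½·4·1² = 33 cm; v ends 35 cm/s.
5–9 s: v starts 35 cm/s; Δx = 35·4 + ½·2·4² = 156 cm; v ends 43 cm/s.
x(9) = 5 + Σ Δx = 270 cm.

270 cm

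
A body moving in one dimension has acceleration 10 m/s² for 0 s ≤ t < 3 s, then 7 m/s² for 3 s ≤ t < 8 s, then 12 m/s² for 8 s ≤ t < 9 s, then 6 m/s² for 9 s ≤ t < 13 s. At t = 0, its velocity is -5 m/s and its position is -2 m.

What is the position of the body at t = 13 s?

On each constant-a segment, Δv = aΔt and Δx = v₀Δt + ½aΔt²; chain segment to segment.
0–3 s: v starts -5 m/s; Δx = -5·3 + ½·10·3² = 30 m; v ends 25 m/s.
3–8 s: v starts 25 m/s; Δx = 25·5 + ½·7·5² = 212.5 m; v ends 60 m/s.
8–9 s: v starts 60 m/s; Δx = 60·1 + ½·12·1² = 66 m; v ends 72 m/s.
9–13 s: v starts 72 m/s; Δx = 72·4 + ½·6·4² = 336 m; v ends 96 m/s.
x(13) = -2 + Σ Δx = 642.5 m.

642.5 m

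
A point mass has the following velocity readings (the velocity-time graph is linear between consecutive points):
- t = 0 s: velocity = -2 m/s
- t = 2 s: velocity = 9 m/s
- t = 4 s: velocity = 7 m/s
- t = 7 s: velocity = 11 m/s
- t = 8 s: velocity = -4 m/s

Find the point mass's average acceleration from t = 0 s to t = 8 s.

-0.25 m/s²

Average acceleration = Δv/Δt = (-4 − -2)/(8 − 0) = -0.25 m/s².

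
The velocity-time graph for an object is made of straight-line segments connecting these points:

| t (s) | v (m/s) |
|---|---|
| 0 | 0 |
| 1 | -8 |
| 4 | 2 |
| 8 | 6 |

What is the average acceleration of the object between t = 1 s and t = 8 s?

Average acceleration = Δv/Δt = (6 − -8)/(8 − 1) = 2 m/s².

2 m/s²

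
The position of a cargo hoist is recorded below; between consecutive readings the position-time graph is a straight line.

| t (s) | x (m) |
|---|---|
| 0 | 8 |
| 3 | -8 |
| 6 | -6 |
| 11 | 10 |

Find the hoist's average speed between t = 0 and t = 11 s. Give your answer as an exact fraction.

Average speed = (total path length)/(elapsed time); on a piecewise-linear x-t graph the path length is Σ|Δx|.
0–3 s: |Δx| = |-8 − 8| = 16 m
3–6 s: |Δx| = |-6 − -8| = 2 m
6–11 s: |Δx| = |10 − -6| = 16 m
Total path = 34 m; average speed = 34/11 = 34/11 m/s.

34/11 m/s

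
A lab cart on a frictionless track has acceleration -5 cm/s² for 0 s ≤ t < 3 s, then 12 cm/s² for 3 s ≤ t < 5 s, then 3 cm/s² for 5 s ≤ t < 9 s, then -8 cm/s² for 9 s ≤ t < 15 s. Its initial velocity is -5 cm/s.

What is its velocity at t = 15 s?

-32 cm/s

Δv equals the area under the a-t graph; then v = v₀ + Δv.
0–3 s: -5 × 3 = -15 cm/s
3–5 s: 12 × 2 = 24 cm/s
5–9 s: 3 × 4 = 12 cm/s
9–15 s: -8 × 6 = -48 cm/s
Δv = -27 cm/s, so v(15) = -5 + (-27) = -32 cm/s.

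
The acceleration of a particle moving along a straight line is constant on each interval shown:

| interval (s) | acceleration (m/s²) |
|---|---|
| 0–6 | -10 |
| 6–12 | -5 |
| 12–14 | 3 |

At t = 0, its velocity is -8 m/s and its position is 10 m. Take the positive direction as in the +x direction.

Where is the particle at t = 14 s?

-906 m

On each constant-a segment, Δv = aΔt and Δx = v₀Δt + ½aΔt²; chain segment to segment.
0–6 s: v starts -8 m/s; Δx = -8·6 + ½·-10·6² = -228 m; v ends -68 m/s.
6–12 s: v starts -68 m/s; Δx = -68·6 + ½·-5·6² = -498 m; v ends -98 m/s.
12–14 s: v starts -98 m/s; Δx = -98·2 + ½·3·2² = -190 m; v ends -92 m/s.
x(14) = 10 + Σ Δx = -906 m.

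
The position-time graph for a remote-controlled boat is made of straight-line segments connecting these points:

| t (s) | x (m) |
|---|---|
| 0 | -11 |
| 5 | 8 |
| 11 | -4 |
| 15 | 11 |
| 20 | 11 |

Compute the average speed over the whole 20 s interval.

2.3 m/s

Average speed = (total path length)/(elapsed time); on a piecewise-linear x-t graph the path length is Σ|Δx|.
0–5 s: |Δx| = |8 − -11| = 19 m
5–11 s: |Δx| = |-4 − 8| = 12 m
11–15 s: |Δx| = |11 − -4| = 15 m
15–20 s: |Δx| = |11 − 11| = 0 m
Total path = 46 m; average speed = 46/20 = 2.3 m/s.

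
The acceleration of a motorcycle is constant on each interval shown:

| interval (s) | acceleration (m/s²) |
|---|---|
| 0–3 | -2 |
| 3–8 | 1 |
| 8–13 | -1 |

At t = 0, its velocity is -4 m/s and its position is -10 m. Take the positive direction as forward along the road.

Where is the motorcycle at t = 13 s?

-106 m

On each constant-a segment, Δv = aΔt and Δx = v₀Δt + ½aΔt²; chain segment to segment.
0–3 s: v starts -4 m/s; Δx = -4·3 + ½·-2·3² = -21 m; v ends -10 m/s.
3–8 s: v starts -10 m/s; Δx = -10·5 + ½·1·5² = -37.5 m; v ends -5 m/s.
8–13 s: v starts -5 m/s; Δx = -5·5 + ½·-1·5² = -37.5 m; v ends -10 m/s.
x(13) = -10 + Σ Δx = -106 m.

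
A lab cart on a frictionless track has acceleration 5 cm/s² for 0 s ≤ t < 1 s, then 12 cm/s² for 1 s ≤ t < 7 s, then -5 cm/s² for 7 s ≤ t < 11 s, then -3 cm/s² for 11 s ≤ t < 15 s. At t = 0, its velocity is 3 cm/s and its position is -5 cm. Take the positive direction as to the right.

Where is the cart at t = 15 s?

760.5 cm

On each constant-a segment, Δv = aΔt and Δx = v₀Δt + ½aΔt²; chain segment to segment.
0–1 s: v starts 3 cm/s; Δx = 3·1 + ½·5·1² = 5.5 cm; v ends 8 cm/s.
1–7 s: v starts 8 cm/s; Δx = 8·6 + ½·12·6² = 264 cm; v ends 80 cm/s.
7–11 s: v starts 80 cm/s; Δx = 80·4 + ½·-5·4² = 280 cm; v ends 60 cm/s.
11–15 s: v starts 60 cm/s; Δx = 60·4 + ½·-3·4² = 216 cm; v ends 48 cm/s.
x(15) = -5 + Σ Δx = 760.5 cm.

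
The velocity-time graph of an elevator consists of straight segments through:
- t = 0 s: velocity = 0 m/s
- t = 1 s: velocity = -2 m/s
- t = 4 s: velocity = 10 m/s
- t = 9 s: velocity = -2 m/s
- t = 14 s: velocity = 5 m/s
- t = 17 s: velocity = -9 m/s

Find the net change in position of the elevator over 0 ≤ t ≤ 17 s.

32.5 m

Displacement is the signed area under the v-t curve.
0–1 s: ½(0 + -2)(1) = -1 m
1–4 s: ½(-2 + 10)(3) = 12 m
4–9 s: ½(10 + -2)(5) = 20 m
9–14 s: ½(-2 + 5)(5) = 7.5 m
14–17 s: ½(5 + -9)(3) = -6 m
Net displacement = 32.5 m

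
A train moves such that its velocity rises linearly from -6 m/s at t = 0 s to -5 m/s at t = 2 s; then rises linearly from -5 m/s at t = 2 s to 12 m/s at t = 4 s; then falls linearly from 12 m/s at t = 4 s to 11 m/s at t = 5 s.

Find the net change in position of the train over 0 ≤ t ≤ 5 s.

Net displacement equals the area under the velocity-time graph (areas below the axis count negative).
0–2 s: ½(-6 + -5)(2) = -11 m
2–4 s: ½(-5 + 12)(2) = 7 m
4–5 s: ½(12 + 11)(1) = 11.5 m
Net displacement = 7.5 m

7.5 m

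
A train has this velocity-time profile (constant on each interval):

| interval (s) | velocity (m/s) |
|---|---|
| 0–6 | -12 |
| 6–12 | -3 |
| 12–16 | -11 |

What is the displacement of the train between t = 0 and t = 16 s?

Displacement is the signed area under the v-t curve.
0–6 s: -12 × 6 = -72 m
6–12 s: -3 × 6 = -18 m
12–16 s: -11 × 4 = -44 m
Net displacement = -134 m

-134 m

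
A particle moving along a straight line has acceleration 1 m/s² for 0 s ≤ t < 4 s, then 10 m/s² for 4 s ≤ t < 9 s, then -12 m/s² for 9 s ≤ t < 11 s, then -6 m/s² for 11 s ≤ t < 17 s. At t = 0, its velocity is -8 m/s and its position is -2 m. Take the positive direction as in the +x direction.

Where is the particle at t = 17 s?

171 m

On each constant-a segment, Δv = aΔt and Δx = v₀Δt + ½aΔt²; chain segment to segment.
0–4 s: v starts -8 m/s; Δx = -8·4 + ½·1·4² = -24 m; v ends -4 m/s.
4–9 s: v starts -4 m/s; Δx = -4·5 + ½·10·5² = 105 m; v ends 46 m/s.
9–11 s: v starts 46 m/s; Δx = 46·2 + ½·-12·2² = 68 m; v ends 22 m/s.
11–17 s: v starts 22 m/s; Δx = 22·6 + ½·-6·6² = 24 m; v ends -14 m/s.
x(17) = -2 + Σ Δx = 171 m.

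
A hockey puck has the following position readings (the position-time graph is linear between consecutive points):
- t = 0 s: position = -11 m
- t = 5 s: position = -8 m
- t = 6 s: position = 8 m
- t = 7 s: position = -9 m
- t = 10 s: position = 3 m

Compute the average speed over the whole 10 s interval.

4.8 m/s

Average speed = (total path length)/(elapsed time); on a piecewise-linear x-t graph the path length is Σ|Δx|.
0–5 s: |Δx| = |-8 − -11| = 3 m
5–6 s: |Δx| = |8 − -8| = 16 m
6–7 s: |Δx| = |-9 − 8| = 17 m
7–10 s: |Δx| = |3 − -9| = 12 m
Total path = 48 m; average speed = 48/10 = 4.8 m/s.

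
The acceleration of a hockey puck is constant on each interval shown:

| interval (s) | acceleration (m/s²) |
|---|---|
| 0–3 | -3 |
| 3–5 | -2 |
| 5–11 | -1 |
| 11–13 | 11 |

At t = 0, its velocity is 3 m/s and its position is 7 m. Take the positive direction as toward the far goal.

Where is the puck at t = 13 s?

-101.5 m

On each constant-a segment, Δv = aΔt and Δx = v₀Δt + ½aΔt²; chain segment to segment.
0–3 s: v starts 3 m/s; Δx = 3·3 + ½·-3·3² = -4.5 m; v ends -6 m/s.
3–5 s: v starts -6 m/s; Δx = -6·2 + ½·-2·2² = -16 m; v ends -10 m/s.
5–11 s: v starts -10 m/s; Δx = -10·6 + ½·-1·6² = -78 m; v ends -16 m/s.
11–13 s: v starts -16 m/s; Δx = -16·2 + ½·11·2² = -10 m; v ends 6 m/s.
x(13) = 7 + Σ Δx = -101.5 m.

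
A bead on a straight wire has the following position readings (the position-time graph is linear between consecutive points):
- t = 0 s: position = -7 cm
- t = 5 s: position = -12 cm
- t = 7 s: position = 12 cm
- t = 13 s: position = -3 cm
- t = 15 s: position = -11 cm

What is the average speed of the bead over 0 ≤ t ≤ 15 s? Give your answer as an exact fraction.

52/15 cm/s

Average speed = (total path length)/(elapsed time); on a piecewise-linear x-t graph the path length is Σ|Δx|.
0–5 s: |Δx| = |-12 − -7| = 5 cm
5–7 s: |Δx| = |12 − -12| = 24 cm
7–13 s: |Δx| = |-3 − 12| = 15 cm
13–15 s: |Δx| = |-11 − -3| = 8 cm
Total path = 52 cm; average speed = 52/15 = 52/15 cm/s.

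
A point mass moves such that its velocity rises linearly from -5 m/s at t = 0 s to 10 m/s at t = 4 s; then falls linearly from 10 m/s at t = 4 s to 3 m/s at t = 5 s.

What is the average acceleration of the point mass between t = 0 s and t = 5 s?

Average acceleration = Δv/Δt = (3 − -5)/(5 − 0) = 1.6 m/s².

1.6 m/s²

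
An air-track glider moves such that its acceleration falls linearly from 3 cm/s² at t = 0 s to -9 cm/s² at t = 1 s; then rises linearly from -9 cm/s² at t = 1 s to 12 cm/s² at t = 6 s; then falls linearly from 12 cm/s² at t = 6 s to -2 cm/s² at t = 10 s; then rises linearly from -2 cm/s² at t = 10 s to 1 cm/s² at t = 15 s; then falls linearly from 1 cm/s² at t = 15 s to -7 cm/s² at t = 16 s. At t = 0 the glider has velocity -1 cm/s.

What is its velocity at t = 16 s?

18 cm/s

Δv equals the area under the a-t graph; then v = v₀ + Δv.
0–1 s: ½(3 + -9)(1) = -3 cm/s
1–6 s: ½(-9 + 12)(5) = 7.5 cm/s
6–10 s: ½(12 + -2)(4) = 20 cm/s
10–15 s: ½(-2 + 1)(5) = -2.5 cm/s
15–16 s: ½(1 + -7)(1) = -3 cm/s
Δv = 19 cm/s, so v(16) = -1 + (19) = 18 cm/s.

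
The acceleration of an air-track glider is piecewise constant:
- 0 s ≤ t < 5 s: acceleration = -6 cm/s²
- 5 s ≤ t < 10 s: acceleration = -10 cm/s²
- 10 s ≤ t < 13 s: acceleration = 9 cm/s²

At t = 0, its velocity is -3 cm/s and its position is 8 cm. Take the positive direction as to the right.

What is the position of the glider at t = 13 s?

-580.5 cm

On each constant-a segment, Δv = aΔt and Δx = v₀Δt + ½aΔt²; chain segment to segment.
0–5 s: v starts -3 cm/s; Δx = -3·5 + ½·-6·5² = -90 cm; v ends -33 cm/s.
5–10 s: v starts -33 cm/s; Δx = -33·5 + ½·-10·5² = -290 cm; v ends -83 cm/s.
10–13 s: v starts -83 cm/s; Δx = -83·3 + ½·9·3² = -208.5 cm; v ends -56 cm/s.
x(13) = 8 + Σ Δx = -580.5 cm.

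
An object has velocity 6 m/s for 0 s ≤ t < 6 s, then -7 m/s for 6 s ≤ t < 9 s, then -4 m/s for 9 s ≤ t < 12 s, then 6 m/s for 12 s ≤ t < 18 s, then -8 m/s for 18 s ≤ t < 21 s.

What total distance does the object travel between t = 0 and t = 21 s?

Distance (not displacement) is the total path length: add the absolute areas under v-t.
0–6 s: |6| × 6 = 36 m
6–9 s: |-7| × 3 = 21 m
9–12 s: |-4| × 3 = 12 m
12–18 s: |6| × 6 = 36 m
18–21 s: |-8| × 3 = 24 m
Total distance = 129 m

129 m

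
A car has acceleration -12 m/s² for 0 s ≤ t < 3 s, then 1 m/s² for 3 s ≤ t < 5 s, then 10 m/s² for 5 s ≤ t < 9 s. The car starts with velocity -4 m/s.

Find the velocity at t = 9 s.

2 m/s

Δv equals the area under the a-t graph; then v = v₀ + Δv.
0–3 s: -12 × 3 = -36 m/s
3–5 s: 1 × 2 = 2 m/s
5–9 s: 10 × 4 = 40 m/s
Δv = 6 m/s, so v(9) = -4 + (6) = 2 m/s.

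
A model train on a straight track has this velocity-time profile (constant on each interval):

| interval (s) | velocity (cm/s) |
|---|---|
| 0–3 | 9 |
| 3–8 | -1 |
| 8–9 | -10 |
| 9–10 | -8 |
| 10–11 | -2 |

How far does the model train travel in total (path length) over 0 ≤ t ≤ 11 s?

Distance (not displacement) is the total path length: add the absolute areas under v-t.
0–3 s: |9| × 3 = 27 cm
3–8 s: |-1| × 5 = 5 cm
8–9 s: |-10| × 1 = 10 cm
9–10 s: |-8| × 1 = 8 cm
10–11 s: |-2| × 1 = 2 cm
Total distance = 52 cm

52 cm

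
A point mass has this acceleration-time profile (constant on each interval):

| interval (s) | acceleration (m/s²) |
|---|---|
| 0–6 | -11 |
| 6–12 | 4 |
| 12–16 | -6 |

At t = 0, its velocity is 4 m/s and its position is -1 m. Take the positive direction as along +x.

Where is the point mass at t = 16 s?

-675 m

On each constant-a segment, Δv = aΔt and Δx = v₀Δt + ½aΔt²; chain segment to segment.
0–6 s: v starts 4 m/s; Δx = 4·6 + ½·-11·6² = -174 m; v ends -62 m/s.
6–12 s: v starts -62 m/s; Δx = -62·6 + ½·4·6² = -300 m; v ends -38 m/s.
12–16 s: v starts -38 m/s; Δx = -38·4 + ½·-6·4² = -200 m; v ends -62 m/s.
x(16) = -1 + Σ Δx = -675 m.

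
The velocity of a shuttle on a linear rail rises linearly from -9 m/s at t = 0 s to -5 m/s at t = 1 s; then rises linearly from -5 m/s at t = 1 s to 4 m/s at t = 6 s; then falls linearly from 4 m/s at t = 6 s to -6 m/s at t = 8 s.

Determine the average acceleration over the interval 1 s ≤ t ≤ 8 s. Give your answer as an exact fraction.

-1/7 m/s²

Average acceleration = Δv/Δt = (-6 − -5)/(8 − 1) = -1/7 m/s².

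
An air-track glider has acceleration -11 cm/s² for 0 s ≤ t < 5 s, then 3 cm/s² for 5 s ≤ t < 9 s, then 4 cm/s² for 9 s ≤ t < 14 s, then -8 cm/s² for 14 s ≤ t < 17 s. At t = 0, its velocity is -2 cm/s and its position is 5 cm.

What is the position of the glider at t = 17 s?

On each constant-a segment, Δv = aΔt and Δx = v₀Δt + ½aΔt²; chain segment to segment.
0–5 s: v starts -2 cm/s; Δx = -2·5 + ½·-11·5² = -147.5 cm; v ends -57 cm/s.
5–9 s: v starts -57 cm/s; Δx = -57·4 + ½·3·4² = -204 cm; v ends -45 cm/s.
9–14 s: v starts -45 cm/s; Δx = -45·5 + ½·4·5² = -175 cm; v ends -25 cm/s.
14–17 s: v starts -25 cm/s; Δx = -25·3 + ½·-8·3² = -111 cm; v ends -49 cm/s.
x(17) = 5 + Σ Δx = -632.5 cm.

-632.5 cm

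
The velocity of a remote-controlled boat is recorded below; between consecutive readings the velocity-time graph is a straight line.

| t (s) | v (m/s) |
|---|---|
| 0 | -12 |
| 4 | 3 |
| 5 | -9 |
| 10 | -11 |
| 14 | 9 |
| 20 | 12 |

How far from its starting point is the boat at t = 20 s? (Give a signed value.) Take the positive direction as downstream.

-12 m

Displacement is the signed area under the v-t curve.
0–4 s: ½(-12 + 3)(4) = -18 m
4–5 s: ½(3 + -9)(1) = -3 m
5–10 s: ½(-9 + -11)(5) = -50 m
10–14 s: ½(-11 + 9)(4) = -4 m
14–20 s: ½(9 + 12)(6) = 63 m
Net displacement = -12 m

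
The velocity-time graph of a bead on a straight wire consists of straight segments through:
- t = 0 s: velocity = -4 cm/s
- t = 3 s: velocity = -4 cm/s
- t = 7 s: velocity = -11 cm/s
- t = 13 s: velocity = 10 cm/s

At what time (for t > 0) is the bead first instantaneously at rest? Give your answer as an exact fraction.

t = 71/7 s

v changes sign on 7–13 s (from -11 to 10); the graph is linear there, so v = 0 at t = 7 + (11)·(13 − 7)/(10 − -11) = 71/7 s.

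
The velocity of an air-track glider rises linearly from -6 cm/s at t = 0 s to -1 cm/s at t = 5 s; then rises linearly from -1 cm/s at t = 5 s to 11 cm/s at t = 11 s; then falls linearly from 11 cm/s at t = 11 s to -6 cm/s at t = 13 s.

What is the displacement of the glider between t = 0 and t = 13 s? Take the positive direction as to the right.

17.5 cm

Displacement is the signed area under the v-t curve.
0–5 s: ½(-6 + -1)(5) = -17.5 cm
5–11 s: ½(-1 + 11)(6) = 30 cm
11–13 s: ½(11 + -6)(2) = 5 cm
Net displacement = 17.5 cm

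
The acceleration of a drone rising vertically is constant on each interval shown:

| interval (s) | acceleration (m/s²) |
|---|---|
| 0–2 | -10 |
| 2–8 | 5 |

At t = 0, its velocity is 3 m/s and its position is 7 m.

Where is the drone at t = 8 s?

On each constant-a segment, Δv = aΔt and Δx = v₀Δt + ½aΔt²; chain segment to segment.
0–2 s: v starts 3 m/s; Δx = 3·2 + ½·-10·2² = -14 m; v ends -17 m/s.
2–8 s: v starts -17 m/s; Δx = -17·6 + ½·5·6² = -12 m; v ends 13 m/s.
x(8) = 7 + Σ Δx = -19 m.

-19 m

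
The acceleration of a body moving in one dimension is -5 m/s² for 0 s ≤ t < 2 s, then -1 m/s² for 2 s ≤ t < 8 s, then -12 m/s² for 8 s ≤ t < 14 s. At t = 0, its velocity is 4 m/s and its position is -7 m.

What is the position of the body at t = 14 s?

On each constant-a segment, Δv = aΔt and Δx = v₀Δt + ½aΔt²; chain segment to segment.
0–2 s: v starts 4 m/s; Δx = 4·2 + ½·-5·2² = -2 m; v ends -6 m/s.
2–8 s: v starts -6 m/s; Δx = -6·6 + ½·-1·6² = -54 m; v ends -12 m/s.
8–14 s: v starts -12 m/s; Δx = -12·6 + ½·-12·6² = -288 m; v ends -84 m/s.
x(14) = -7 + Σ Δx = -351 m.

-351 m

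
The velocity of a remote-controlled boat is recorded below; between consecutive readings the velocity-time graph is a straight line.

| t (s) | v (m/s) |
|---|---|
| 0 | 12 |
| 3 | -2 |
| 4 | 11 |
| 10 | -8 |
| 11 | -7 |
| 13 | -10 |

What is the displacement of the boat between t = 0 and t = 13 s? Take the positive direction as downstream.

4 m

Net displacement equals the area under the velocity-time graph (areas below the axis count negative).
0–3 s: ½(12 + -2)(3) = 15 m
3–4 s: ½(-2 + 11)(1) = 4.5 m
4–10 s: ½(11 + -8)(6) = 9 m
10–11 s: ½(-8 + -7)(1) = -7.5 m
11–13 s: ½(-7 + -10)(2) = -17 m
Net displacement = 4 m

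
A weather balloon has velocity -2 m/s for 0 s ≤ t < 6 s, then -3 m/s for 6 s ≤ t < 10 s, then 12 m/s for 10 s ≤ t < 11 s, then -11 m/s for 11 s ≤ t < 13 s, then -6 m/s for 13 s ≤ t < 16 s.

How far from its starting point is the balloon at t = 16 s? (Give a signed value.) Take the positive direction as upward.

-52 m

Net displacement equals the area under the velocity-time graph (areas below the axis count negative).
0–6 s: -2 × 6 = -12 m
6–10 s: -3 × 4 = -12 m
10–11 s: 12 × 1 = 12 m
11–13 s: -11 × 2 = -22 m
13–16 s: -6 × 3 = -18 m
Net displacement = -52 m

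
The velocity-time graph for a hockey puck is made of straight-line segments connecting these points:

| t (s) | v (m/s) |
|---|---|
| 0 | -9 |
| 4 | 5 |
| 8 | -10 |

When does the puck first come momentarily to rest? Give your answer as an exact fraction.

t = 18/7 s

v changes sign on 0–4 s (from -9 to 5); the graph is linear there, so v = 0 at t = 0 + (9)·(4 − 0)/(5 − -9) = 18/7 s.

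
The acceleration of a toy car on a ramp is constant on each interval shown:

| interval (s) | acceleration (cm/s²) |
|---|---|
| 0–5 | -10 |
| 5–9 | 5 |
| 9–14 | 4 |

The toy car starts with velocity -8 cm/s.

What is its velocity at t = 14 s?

-18 cm/s

Δv equals the area under the a-t graph; then v = v₀ + Δv.
0–5 s: -10 × 5 = -50 cm/s
5–9 s: 5 × 4 = 20 cm/s
9–14 s: 4 × 5 = 20 cm/s
Δv = -10 cm/s, so v(14) = -8 + (-10) = -18 cm/s.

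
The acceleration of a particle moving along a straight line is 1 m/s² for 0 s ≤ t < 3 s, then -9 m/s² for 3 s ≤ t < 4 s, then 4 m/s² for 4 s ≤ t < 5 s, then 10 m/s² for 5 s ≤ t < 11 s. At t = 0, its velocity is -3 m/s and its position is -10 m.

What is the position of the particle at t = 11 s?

On each constant-a segment, Δv = aΔt and Δx = v₀Δt + ½aΔt²; chain segment to segment.
0–3 s: v starts -3 m/s; Δx = -3·3 + ½·1·3² = -4.5 m; v ends 0 m/s.
3–4 s: v starts 0 m/s; Δx = 0·1 + ½·-9·1² = -4.5 m; v ends -9 m/s.
4–5 s: v starts -9 m/s; Δx = -9·1 + ½·4·1² = -7 m; v ends -5 m/s.
5–11 s: v starts -5 m/s; Δx = -5·6 + ½·10·6² = 150 m; v ends 55 m/s.
x(11) = -10 + Σ Δx = 124 m.

124 m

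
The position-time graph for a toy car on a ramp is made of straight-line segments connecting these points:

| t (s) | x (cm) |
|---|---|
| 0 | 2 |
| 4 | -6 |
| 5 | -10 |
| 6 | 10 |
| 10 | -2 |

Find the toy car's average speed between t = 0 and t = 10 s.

4.4 cm/s

Average speed = (total path length)/(elapsed time); on a piecewise-linear x-t graph the path length is Σ|Δx|.
0–4 s: |Δx| = |-6 − 2| = 8 cm
4–5 s: |Δx| = |-10 − -6| = 4 cm
5–6 s: |Δx| = |10 − -10| = 20 cm
6–10 s: |Δx| = |-2 − 10| = 12 cm
Total path = 44 cm; average speed = 44/10 = 4.4 cm/s.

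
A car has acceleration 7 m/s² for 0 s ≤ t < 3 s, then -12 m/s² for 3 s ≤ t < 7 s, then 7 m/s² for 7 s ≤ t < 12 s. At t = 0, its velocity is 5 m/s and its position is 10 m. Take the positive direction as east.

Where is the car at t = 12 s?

On each constant-a segment, Δv = aΔt and Δx = v₀Δt + ½aΔt²; chain segment to segment.
0–3 s: v starts 5 m/s; Δx = 5·3 + ½·7·3² = 46.5 m; v ends 26 m/s.
3–7 s: v starts 26 m/s; Δx = 26·4 + ½·-12·4² = 8 m; v ends -22 m/s.
7–12 s: v starts -22 m/s; Δx = -22·5 + ½·7·5² = -22.5 m; v ends 13 m/s.
x(12) = 10 + Σ Δx = 42 m.

42 m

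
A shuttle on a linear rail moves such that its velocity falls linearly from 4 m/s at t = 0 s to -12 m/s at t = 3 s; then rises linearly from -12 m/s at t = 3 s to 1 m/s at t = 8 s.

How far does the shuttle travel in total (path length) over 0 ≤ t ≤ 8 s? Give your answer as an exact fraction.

Total distance travelled is ∫|v| dt — sum the magnitudes of each area piece.
0–3 s: v = 0 at t = 0.75 s; triangle areas 1.5 + 13.5 = 15 m
3–8 s: v = 0 at t = 99/13 s; triangle areas 360/13 + 5/26 = 725/26 m
Total distance = 1115/26 m

1115/26 m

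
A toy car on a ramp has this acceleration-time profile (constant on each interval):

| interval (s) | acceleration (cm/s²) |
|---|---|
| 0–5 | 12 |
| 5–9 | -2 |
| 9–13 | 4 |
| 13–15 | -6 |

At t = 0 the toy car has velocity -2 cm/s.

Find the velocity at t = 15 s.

54 cm/s

Δv equals the area under the a-t graph; then v = v₀ + Δv.
0–5 s: 12 × 5 = 60 cm/s
5–9 s: -2 × 4 = -8 cm/s
9–13 s: 4 × 4 = 16 cm/s
13–15 s: -6 × 2 = -12 cm/s
Δv = 56 cm/s, so v(15) = -2 + (56) = 54 cm/s.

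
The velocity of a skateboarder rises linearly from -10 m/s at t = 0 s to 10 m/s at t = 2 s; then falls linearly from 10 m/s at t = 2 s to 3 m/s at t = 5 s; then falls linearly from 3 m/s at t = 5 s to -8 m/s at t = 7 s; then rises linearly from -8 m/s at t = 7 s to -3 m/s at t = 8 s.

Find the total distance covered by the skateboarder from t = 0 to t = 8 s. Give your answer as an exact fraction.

458/11 m

Distance (not displacement) is the total path length: add the absolute areas under v-t.
0–2 s: v = 0 at t = 1 s; triangle areas 5 + 5 = 10 m
2–5 s: |½(10 + 3)(3)| = 19.5 m
5–7 s: v = 0 at t = 61/11 s; triangle areas 9/11 + 64/11 = 73/11 m
7–8 s: |½(-8 + -3)(1)| = 5.5 m
Total distance = 458/11 m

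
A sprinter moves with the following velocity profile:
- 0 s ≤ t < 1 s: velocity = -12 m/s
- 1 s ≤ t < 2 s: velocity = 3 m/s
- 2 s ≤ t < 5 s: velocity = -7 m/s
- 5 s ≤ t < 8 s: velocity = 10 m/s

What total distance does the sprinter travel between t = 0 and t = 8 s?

Distance (not displacement) is the total path length: add the absolute areas under v-t.
0–1 s: |-12| × 1 = 12 m
1–2 s: |3| × 1 = 3 m
2–5 s: |-7| × 3 = 21 m
5–8 s: |10| × 3 = 30 m
Total distance = 66 m

66 m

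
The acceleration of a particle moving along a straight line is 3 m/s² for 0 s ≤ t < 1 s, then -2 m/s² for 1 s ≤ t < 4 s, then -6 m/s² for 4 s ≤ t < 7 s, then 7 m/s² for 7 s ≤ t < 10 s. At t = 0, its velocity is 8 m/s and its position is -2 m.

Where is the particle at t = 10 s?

On each constant-a segment, Δv = aΔt and Δx = v₀Δt + ½aΔt²; chain segment to segment.
0–1 s: v starts 8 m/s; Δx = 8·1 + ½·3·1² = 9.5 m; v ends 11 m/s.
1–4 s: v starts 11 m/s; Δx = 11·3 + ½·-2·3² = 24 m; v ends 5 m/s.
4–7 s: v starts 5 m/s; Δx = 5·3 + ½·-6·3² = -12 m; v ends -13 m/s.
7–10 s: v starts -13 m/s; Δx = -13·3 + ½·7·3² = -7.5 m; v ends 8 m/s.
x(10) = -2 + Σ Δx = 12 m.

12 m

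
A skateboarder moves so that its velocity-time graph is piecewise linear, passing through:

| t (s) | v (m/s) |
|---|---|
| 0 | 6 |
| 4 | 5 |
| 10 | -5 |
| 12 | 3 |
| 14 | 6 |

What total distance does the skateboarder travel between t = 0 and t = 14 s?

50.25 m

Total distance travelled is ∫|v| dt — sum the magnitudes of each area piece.
0–4 s: |½(6 + 5)(4)| = 22 m
4–10 s: v = 0 at t = 7 s; triangle areas 7.5 + 7.5 = 15 m
10–12 s: v = 0 at t = 11.25 s; triangle areas 3.125 + 1.125 = 4.25 m
12–14 s: |½(3 + 6)(2)| = 9 m
Total distance = 50.25 m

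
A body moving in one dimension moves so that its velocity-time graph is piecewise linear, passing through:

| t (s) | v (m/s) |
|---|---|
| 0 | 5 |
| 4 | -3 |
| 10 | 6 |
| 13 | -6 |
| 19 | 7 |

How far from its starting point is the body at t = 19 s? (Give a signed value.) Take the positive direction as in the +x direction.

Net displacement equals the area under the velocity-time graph (areas below the axis count negative).
0–4 s: ½(5 + -3)(4) = 4 m
4–10 s: ½(-3 + 6)(6) = 9 m
10–13 s: ½(6 + -6)(3) = 0 m
13–19 s: ½(-6 + 7)(6) = 3 m
Net displacement = 16 m

16 m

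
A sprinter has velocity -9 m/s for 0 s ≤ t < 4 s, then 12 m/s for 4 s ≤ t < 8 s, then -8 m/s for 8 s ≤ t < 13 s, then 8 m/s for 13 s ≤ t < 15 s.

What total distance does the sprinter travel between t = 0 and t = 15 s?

Total distance travelled is ∫|v| dt — sum the magnitudes of each area piece.
0–4 s: |-9| × 4 = 36 m
4–8 s: |12| × 4 = 48 m
8–13 s: |-8| × 5 = 40 m
13–15 s: |8| × 2 = 16 m
Total distance = 140 m

140 m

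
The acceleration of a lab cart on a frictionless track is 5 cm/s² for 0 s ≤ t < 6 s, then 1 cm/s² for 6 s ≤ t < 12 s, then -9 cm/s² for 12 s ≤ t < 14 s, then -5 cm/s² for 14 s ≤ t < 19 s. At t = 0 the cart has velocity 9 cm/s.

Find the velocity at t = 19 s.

Δv equals the area under the a-t graph; then v = v₀ + Δv.
0–6 s: 5 × 6 = 30 cm/s
6–12 s: 1 × 6 = 6 cm/s
12–14 s: -9 × 2 = -18 cm/s
14–19 s: -5 × 5 = -25 cm/s
Δv = -7 cm/s, so v(19) = 9 + (-7) = 2 cm/s.

2 cm/s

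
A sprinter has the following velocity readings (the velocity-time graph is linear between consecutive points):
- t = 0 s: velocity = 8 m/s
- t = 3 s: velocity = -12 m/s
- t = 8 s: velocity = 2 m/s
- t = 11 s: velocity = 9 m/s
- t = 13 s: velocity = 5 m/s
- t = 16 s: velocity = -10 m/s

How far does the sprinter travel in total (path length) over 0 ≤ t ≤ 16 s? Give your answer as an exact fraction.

Distance (not displacement) is the total path length: add the absolute areas under v-t.
0–3 s: v = 0 at t = 1.2 s; triangle areas 4.8 + 10.8 = 15.6 m
3–8 s: v = 0 at t = 51/7 s; triangle areas 180/7 + 5/7 = 185/7 m
8–11 s: |½(2 + 9)(3)| = 16.5 m
11–13 s: |½(9 + 5)(2)| = 14 m
13–16 s: v = 0 at t = 14 s; triangle areas 2.5 + 10 = 12.5 m
Total distance = 2976/35 m

2976/35 m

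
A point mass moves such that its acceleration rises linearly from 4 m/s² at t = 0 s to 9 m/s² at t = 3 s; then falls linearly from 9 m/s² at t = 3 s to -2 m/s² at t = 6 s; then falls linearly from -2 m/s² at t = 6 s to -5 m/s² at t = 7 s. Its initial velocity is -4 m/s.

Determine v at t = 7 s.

Δv equals the area under the a-t graph; then v = v₀ + Δv.
0–3 s: ½(4 + 9)(3) = 19.5 m/s
3–6 s: ½(9 + -2)(3) = 10.5 m/s
6–7 s: ½(-2 + -5)(1) = -3.5 m/s
Δv = 26.5 m/s, so v(7) = -4 + (26.5) = 22.5 m/s.

22.5 m/s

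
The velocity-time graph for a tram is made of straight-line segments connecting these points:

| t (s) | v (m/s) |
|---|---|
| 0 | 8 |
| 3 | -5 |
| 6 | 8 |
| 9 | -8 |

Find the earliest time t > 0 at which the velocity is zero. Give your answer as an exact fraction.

v changes sign on 0–3 s (from 8 to -5); the graph is linear there, so v = 0 at t = 0 + (-8)·(3 − 0)/(-5 − 8) = 24/13 s.

t = 24/13 s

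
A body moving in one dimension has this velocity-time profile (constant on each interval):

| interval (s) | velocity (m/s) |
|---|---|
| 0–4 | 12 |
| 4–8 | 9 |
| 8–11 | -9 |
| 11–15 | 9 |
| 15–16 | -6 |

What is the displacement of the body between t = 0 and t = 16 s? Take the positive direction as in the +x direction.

Displacement is the signed area under the v-t curve.
0–4 s: 12 × 4 = 48 m
4–8 s: 9 × 4 = 36 m
8–11 s: -9 × 3 = -27 m
11–15 s: 9 × 4 = 36 m
15–16 s: -6 × 1 = -6 m
Net displacement = 87 m

87 m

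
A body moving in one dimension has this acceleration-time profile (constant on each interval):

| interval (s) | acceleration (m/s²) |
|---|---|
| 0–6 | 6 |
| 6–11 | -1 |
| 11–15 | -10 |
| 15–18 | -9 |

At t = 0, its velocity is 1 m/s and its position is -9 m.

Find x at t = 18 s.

261 m

On each constant-a segment, Δv = aΔt and Δx = v₀Δt + ½aΔt²; chain segment to segment.
0–6 s: v starts 1 m/s; Δx = 1·6 + ½·6·6² = 114 m; v ends 37 m/s.
6–11 s: v starts 37 m/s; Δx = 37·5 + ½·-1·5² = 172.5 m; v ends 32 m/s.
11–15 s: v starts 32 m/s; Δx = 32·4 + ½·-10·4² = 48 m; v ends -8 m/s.
15–18 s: v starts -8 m/s; Δx = -8·3 + ½·-9·3² = -64.5 m; v ends -35 m/s.
x(18) = -9 + Σ Δx = 261 m.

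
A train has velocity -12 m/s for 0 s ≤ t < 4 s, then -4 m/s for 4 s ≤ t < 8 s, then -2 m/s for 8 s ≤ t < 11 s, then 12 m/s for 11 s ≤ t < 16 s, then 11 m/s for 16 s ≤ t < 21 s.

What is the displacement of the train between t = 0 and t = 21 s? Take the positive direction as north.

Net displacement equals the area under the velocity-time graph (areas below the axis count negative).
0–4 s: -12 × 4 = -48 m
4–8 s: -4 × 4 = -16 m
8–11 s: -2 × 3 = -6 m
11–16 s: 12 × 5 = 60 m
16–21 s: 11 × 5 = 55 m
Net displacement = 45 m

45 m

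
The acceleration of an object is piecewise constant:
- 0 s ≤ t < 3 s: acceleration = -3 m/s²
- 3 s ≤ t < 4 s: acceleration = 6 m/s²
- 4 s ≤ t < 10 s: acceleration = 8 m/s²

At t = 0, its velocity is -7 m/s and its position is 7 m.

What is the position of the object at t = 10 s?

On each constant-a segment, Δv = aΔt and Δx = v₀Δt + ½aΔt²; chain segment to segment.
0–3 s: v starts -7 m/s; Δx = -7·3 + ½·-3·3² = -34.5 m; v ends -16 m/s.
3–4 s: v starts -16 m/s; Δx = -16·1 + ½·6·1² = -13 m; v ends -10 m/s.
4–10 s: v starts -10 m/s; Δx = -10·6 + ½·8·6² = 84 m; v ends 38 m/s.
x(10) = 7 + Σ Δx = 43.5 m.

43.5 m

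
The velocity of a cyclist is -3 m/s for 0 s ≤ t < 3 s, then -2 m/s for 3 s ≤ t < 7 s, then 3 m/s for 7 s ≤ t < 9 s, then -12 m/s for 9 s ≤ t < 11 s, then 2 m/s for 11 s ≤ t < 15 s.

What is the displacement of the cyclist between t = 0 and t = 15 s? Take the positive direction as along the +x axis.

Displacement is the signed area under the v-t curve.
0–3 s: -3 × 3 = -9 m
3–7 s: -2 × 4 = -8 m
7–9 s: 3 × 2 = 6 m
9–11 s: -12 × 2 = -24 m
11–15 s: 2 × 4 = 8 m
Net displacement = -27 m

-27 m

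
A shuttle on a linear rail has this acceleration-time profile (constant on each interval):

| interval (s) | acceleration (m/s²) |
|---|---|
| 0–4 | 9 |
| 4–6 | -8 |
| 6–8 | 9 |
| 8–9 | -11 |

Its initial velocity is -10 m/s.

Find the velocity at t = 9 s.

Δv equals the area under the a-t graph; then v = v₀ + Δv.
0–4 s: 9 × 4 = 36 m/s
4–6 s: -8 × 2 = -16 m/s
6–8 s: 9 × 2 = 18 m/s
8–9 s: -11 × 1 = -11 m/s
Δv = 27 m/s, so v(9) = -10 + (27) = 17 m/s.

17 m/s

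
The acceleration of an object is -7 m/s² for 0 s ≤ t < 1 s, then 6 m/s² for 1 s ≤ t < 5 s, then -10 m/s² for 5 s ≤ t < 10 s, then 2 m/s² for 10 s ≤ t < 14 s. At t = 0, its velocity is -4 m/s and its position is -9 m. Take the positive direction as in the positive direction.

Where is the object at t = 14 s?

-204.5 m

On each constant-a segment, Δv = aΔt and Δx = v₀Δt + ½aΔt²; chain segment to segment.
0–1 s: v starts -4 m/s; Δx = -4·1 + ½·-7·1² = -7.5 m; v ends -11 m/s.
1–5 s: v starts -11 m/s; Δx = -11·4 + ½·6·4² = 4 m; v ends 13 m/s.
5–10 s: v starts 13 m/s; Δx = 13·5 + ½·-10·5² = -60 m; v ends -37 m/s.
10–14 s: v starts -37 m/s; Δx = -37·4 + ½·2·4² = -132 m; v ends -29 m/s.
x(14) = -9 + Σ Δx = -204.5 m.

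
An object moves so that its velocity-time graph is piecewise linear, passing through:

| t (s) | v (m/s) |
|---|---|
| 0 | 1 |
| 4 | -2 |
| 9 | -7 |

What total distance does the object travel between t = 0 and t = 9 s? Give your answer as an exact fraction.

155/6 m

Total distance travelled is ∫|v| dt — sum the magnitudes of each area piece.
0–4 s: v = 0 at t = 4/3 s; triangle areas 2/3 + 8/3 = 10/3 m
4–9 s: |½(-2 + -7)(5)| = 22.5 m
Total distance = 155/6 m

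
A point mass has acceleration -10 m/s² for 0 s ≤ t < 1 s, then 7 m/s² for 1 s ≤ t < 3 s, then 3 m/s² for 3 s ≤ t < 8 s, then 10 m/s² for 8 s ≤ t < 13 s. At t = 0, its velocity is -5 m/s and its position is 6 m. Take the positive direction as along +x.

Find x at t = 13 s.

207.5 m

On each constant-a segment, Δv = aΔt and Δx = v₀Δt + ½aΔt²; chain segment to segment.
0–1 s: v starts -5 m/s; Δx = -5·1 + ½·-10·1² = -10 m; v ends -15 m/s.
1–3 s: v starts -15 m/s; Δx = -15·2 + ½·7·2² = -16 m; v ends -1 m/s.
3–8 s: v starts -1 m/s; Δx = -1·5 + ½·3·5² = 32.5 m; v ends 14 m/s.
8–13 s: v starts 14 m/s; Δx = 14·5 + ½·10·5² = 195 m; v ends 64 m/s.
x(13) = 6 + Σ Δx = 207.5 m.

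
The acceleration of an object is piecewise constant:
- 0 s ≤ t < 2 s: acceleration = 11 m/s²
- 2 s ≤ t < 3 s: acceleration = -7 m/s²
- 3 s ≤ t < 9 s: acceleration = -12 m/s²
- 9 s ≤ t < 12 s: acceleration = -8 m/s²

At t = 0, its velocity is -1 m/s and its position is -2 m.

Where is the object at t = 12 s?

-306.5 m

On each constant-a segment, Δv = aΔt and Δx = v₀Δt + ½aΔt²; chain segment to segment.
0–2 s: v starts -1 m/s; Δx = -1·2 + ½·11·2² = 20 m; v ends 21 m/s.
2–3 s: v starts 21 m/s; Δx = 21·1 + ½·-7·1² = 17.5 m; v ends 14 m/s.
3–9 s: v starts 14 m/s; Δx = 14·6 + ½·-12·6² = -132 m; v ends -58 m/s.
9–12 s: v starts -58 m/s; Δx = -58·3 + ½·-8·3² = -210 m; v ends -82 m/s.
x(12) = -2 + Σ Δx = -306.5 m.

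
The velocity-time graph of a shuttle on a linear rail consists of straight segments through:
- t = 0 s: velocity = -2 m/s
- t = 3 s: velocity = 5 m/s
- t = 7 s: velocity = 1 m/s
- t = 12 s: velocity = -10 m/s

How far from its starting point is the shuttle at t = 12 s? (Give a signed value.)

Net displacement equals the area under the velocity-time graph (areas below the axis count negative).
0–3 s: ½(-2 + 5)(3) = 4.5 m
3–7 s: ½(5 + 1)(4) = 12 m
7–12 s: ½(1 + -10)(5) = -22.5 m
Net displacement = -6 m

-6 m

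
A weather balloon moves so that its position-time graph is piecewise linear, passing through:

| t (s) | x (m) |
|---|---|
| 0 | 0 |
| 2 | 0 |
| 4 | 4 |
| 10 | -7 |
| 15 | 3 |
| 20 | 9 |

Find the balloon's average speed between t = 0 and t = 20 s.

Average speed = (total path length)/(elapsed time); on a piecewise-linear x-t graph the path length is Σ|Δx|.
0–2 s: |Δx| = |0 − 0| = 0 m
2–4 s: |Δx| = |4 − 0| = 4 m
4–10 s: |Δx| = |-7 − 4| = 11 m
10–15 s: |Δx| = |3 − -7| = 10 m
15–20 s: |Δx| = |9 − 3| = 6 m
Total path = 31 m; average speed = 31/20 = 1.55 m/s.

1.55 m/s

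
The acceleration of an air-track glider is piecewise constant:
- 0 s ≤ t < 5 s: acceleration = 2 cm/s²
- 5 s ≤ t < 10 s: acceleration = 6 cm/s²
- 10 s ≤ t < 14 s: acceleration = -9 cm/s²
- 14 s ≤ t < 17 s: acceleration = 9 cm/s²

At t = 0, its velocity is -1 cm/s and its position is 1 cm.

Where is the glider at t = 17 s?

274.5 cm

On each constant-a segment, Δv = aΔt and Δx = v₀Δt + ½aΔt²; chain segment to segment.
0–5 s: v starts -1 cm/s; Δx = -1·5 + ½·2·5² = 20 cm; v ends 9 cm/s.
5–10 s: v starts 9 cm/s; Δx = 9·5 + ½·6·5² = 120 cm; v ends 39 cm/s.
10–14 s: v starts 39 cm/s; Δx = 39·4 + ½·-9·4² = 84 cm; v ends 3 cm/s.
14–17 s: v starts 3 cm/s; Δx = 3·3 + ½·9·3² = 49.5 cm; v ends 30 cm/s.
x(17) = 1 + Σ Δx = 274.5 cm.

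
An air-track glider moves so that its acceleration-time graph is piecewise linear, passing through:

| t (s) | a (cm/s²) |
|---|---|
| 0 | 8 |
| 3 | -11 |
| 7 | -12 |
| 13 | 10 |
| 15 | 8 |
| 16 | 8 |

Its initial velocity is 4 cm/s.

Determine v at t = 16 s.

-26.5 cm/s

Δv equals the area under the a-t graph; then v = v₀ + Δv.
0–3 s: ½(8 + -11)(3) = -4.5 cm/s
3–7 s: ½(-11 + -12)(4) = -46 cm/s
7–13 s: ½(-12 + 10)(6) = -6 cm/s
13–15 s: ½(10 + 8)(2) = 18 cm/s
15–16 s: 8 × 1 = 8 cm/s
Δv = -30.5 cm/s, so v(16) = 4 + (-30.5) = -26.5 cm/s.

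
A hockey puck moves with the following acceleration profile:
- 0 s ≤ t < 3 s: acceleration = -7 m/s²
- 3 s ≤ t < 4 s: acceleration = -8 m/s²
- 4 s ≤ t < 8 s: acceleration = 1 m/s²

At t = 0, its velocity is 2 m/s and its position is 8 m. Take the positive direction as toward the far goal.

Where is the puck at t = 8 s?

On each constant-a segment, Δv = aΔt and Δx = v₀Δt + ½aΔt²; chain segment to segment.
0–3 s: v starts 2 m/s; Δx = 2·3 + ½·-7·3² = -25.5 m; v ends -19 m/s.
3–4 s: v starts -19 m/s; Δx = -19·1 + ½·-8·1² = -23 m; v ends -27 m/s.
4–8 s: v starts -27 m/s; Δx = -27·4 + ½·1·4² = -100 m; v ends -23 m/s.
x(8) = 8 + Σ Δx = -140.5 m.

-140.5 m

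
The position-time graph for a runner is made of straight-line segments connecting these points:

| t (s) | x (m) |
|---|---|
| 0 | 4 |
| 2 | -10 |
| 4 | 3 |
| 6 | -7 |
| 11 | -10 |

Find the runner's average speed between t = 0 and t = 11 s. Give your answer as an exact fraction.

Average speed = (total path length)/(elapsed time); on a piecewise-linear x-t graph the path length is Σ|Δx|.
0–2 s: |Δx| = |-10 − 4| = 14 m
2–4 s: |Δx| = |3 − -10| = 13 m
4–6 s: |Δx| = |-7 − 3| = 10 m
6–11 s: |Δx| = |-10 − -7| = 3 m
Total path = 40 m; average speed = 40/11 = 40/11 m/s.

40/11 m/s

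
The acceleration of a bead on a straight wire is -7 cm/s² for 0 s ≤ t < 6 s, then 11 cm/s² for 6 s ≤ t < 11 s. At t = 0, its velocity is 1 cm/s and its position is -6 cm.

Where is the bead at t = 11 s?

On each constant-a segment, Δv = aΔt and Δx = v₀Δt + ½aΔt²; chain segment to segment.
0–6 s: v starts 1 cm/s; Δx = 1·6 + ½·-7·6² = -120 cm; v ends -41 cm/s.
6–11 s: v starts -41 cm/s; Δx = -41·5 + ½·11·5² = -67.5 cm; v ends 14 cm/s.
x(11) = -6 + Σ Δx = -193.5 cm.

-193.5 cm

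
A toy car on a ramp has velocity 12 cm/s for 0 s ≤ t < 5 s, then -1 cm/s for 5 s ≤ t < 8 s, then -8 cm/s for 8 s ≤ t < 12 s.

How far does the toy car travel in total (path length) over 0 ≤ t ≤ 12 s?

Distance (not displacement) is the total path length: add the absolute areas under v-t.
0–5 s: |12| × 5 = 60 cm
5–8 s: |-1| × 3 = 3 cm
8–12 s: |-8| × 4 = 32 cm
Total distance = 95 cm

95 cm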